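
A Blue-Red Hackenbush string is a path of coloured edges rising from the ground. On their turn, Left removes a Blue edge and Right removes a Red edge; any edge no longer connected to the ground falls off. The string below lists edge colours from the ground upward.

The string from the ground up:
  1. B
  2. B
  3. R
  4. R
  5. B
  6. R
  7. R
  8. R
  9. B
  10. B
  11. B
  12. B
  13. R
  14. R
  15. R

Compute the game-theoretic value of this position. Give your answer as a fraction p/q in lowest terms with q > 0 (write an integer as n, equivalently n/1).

G_1 [B]  L=[0]  R=[·]  so 1
G_2 [BB]  L=[0 1]  R=[·]  so 2
G_3 [BBR]  L=[0 1]  R=[2]  so 3/2
G_4 [BBRR]  L=[0 1]  R=[3/2 2]  so 5/4
G_5 [BBRRB]  L=[0 1 5/4]  R=[3/2 2]  so 11/8
G_6 [BBRRBR]  L=[0 1 5/4]  R=[11/8 3/2 2]  so 21/16
G_7 [BBRRBRR]  L=[0 1 5/4]  R=[21/16 11/8 3/2 2]  so 41/32
G_8 [BBRRBRRR]  L=[0 1 5/4]  R=[41/32 21/16 11/8 3/2 2]  so 81/64
G_9 [BBRRBRRRB]  L=[0 1 5/4 81/64]  R=[41/32 21/16 11/8 3/2 2]  so 163/128
G_10 [BBRRBRRRBB]  L=[0 1 5/4 81/64 163/128]  R=[41/32 21/16 11/8 3/2 2]  so 327/256
G_11 [BBRRBRRRBBB]  L=[0 1 5/4 81/64 163/128 327/256]  R=[41/32 21/16 11/8 3/2 2]  so 655/512
G_12 [BBRRBRRRBBBB]  L=[0 1 5/4 81/64 163/128 327/256 655/512]  R=[41/32 21/16 11/8 3/2 2]  so 1311/1024
G_13 [BBRRBRRRBBBBR]  L=[0 1 5/4 81/64 163/128 327/256 655/512]  R=[1311/1024 41/32 21/16 11/8 3/2 2]  so 2621/2048
G_14 [BBRRBRRRBBBBRR]  L=[0 1 5/4 81/64 163/128 327/256 655/512]  R=[2621/2048 1311/1024 41/32 21/16 11/8 3/2 2]  so 5241/4096
G_15 [BBRRBRRRBBBBRRR]  L=[0 1 5/4 81/64 163/128 327/256 655/512]  R=[5241/4096 2621/2048 1311/1024 41/32 21/16 11/8 3/2 2]  so 10481/8192

10481/8192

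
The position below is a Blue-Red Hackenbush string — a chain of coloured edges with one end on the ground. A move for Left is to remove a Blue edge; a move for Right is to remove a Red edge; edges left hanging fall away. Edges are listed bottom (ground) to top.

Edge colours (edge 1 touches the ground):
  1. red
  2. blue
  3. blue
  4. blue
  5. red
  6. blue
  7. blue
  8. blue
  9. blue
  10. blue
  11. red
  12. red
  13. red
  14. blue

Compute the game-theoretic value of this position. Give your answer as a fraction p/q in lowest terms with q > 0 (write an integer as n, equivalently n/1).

-1053/8192

r: Left { none }, Right { 0 } so simplest -1
rb: Left { -1 }, Right { 0 } so simplest -1/2
rbb: Left { -1, -1/2 }, Right { 0 } so simplest -1/4
rbbb: Left { -1, -1/2, -1/4 }, Right { 0 } so simplest -1/8
rbbbr: Left { -1, -1/2, -1/4 }, Right { -1/8, 0 } so simplest -3/16
rbbbrb: Left { -1, -1/2, -1/4, -3/16 }, Right { -1/8, 0 } so simplest -5/32
rbbbrbb: Left { -1, -1/2, -1/4, -3/16, -5/32 }, Right { -1/8, 0 } so simplest -9/64
rbbbrbbb: Left { -1, -1/2, -1/4, -3/16, -5/32, -9/64 }, Right { -1/8, 0 } so simplest -17/128
rbbbrbbbb: Left { -1, -1/2, -1/4, -3/16, -5/32, -9/64, -17/128 }, Right { -1/8, 0 } so simplest -33/256
rbbbrbbbbb: Left { -1, -1/2, -1/4, -3/16, -5/32, -9/64, -17/128, -33/256 }, Right { -1/8, 0 } so simplest -65/512
rbbbrbbbbbr: Left { -1, -1/2, -1/4, -3/16, -5/32, -9/64, -17/128, -33/256 }, Right { -65/512, -1/8, 0 } so simplest -131/1024
rbbbrbbbbbrr: Left { -1, -1/2, -1/4, -3/16, -5/32, -9/64, -17/128, -33/256 }, Right { -131/1024, -65/512, -1/8, 0 } so simplest -263/2048
rbbbrbbbbbrrr: Left { -1, -1/2, -1/4, -3/16, -5/32, -9/64, -17/128, -33/256 }, Right { -263/2048, -131/1024, -65/512, -1/8, 0 } so simplest -527/4096
rbbbrbbbbbrrrb: Left { -1, -1/2, -1/4, -3/16, -5/32, -9/64, -17/128, -33/256, -527/4096 }, Right { -263/2048, -131/1024, -65/512, -1/8, 0 } so simplest -1053/8192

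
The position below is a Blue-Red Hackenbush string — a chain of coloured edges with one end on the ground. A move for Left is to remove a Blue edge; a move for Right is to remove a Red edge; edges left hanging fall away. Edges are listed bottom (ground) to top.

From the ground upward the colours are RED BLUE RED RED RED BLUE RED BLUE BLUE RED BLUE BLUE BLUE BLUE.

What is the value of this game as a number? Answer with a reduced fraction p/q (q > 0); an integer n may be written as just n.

-7457/8192

1 of 14 · R · max L −∞ · min R 0 → -1
2 of 14 · RB · max L -1 · min R 0 → -1/2
3 of 14 · RBR · max L -1 · min R -1/2 → -3/4
4 of 14 · RBRR · max L -1 · min R -3/4 → -7/8
5 of 14 · RBRRR · max L -1 · min R -7/8 → -15/16
6 of 14 · RBRRRB · max L -15/16 · min R -7/8 → -29/32
7 of 14 · RBRRRBR · max L -15/16 · min R -29/32 → -59/64
8 of 14 · RBRRRBRB · max L -59/64 · min R -29/32 → -117/128
9 of 14 · RBRRRBRBB · max L -117/128 · min R -29/32 → -233/256
10 of 14 · RBRRRBRBBR · max L -117/128 · min R -233/256 → -467/512
11 of 14 · RBRRRBRBBRB · max L -467/512 · min R -233/256 → -933/1024
12 of 14 · RBRRRBRBBRBB · max L -933/1024 · min R -233/256 → -1865/2048
13 of 14 · RBRRRBRBBRBBB · max L -1865/2048 · min R -233/256 → -3729/4096
14 of 14 · RBRRRBRBBRBBBB · max L -3729/4096 · min R -233/256 → -7457/8192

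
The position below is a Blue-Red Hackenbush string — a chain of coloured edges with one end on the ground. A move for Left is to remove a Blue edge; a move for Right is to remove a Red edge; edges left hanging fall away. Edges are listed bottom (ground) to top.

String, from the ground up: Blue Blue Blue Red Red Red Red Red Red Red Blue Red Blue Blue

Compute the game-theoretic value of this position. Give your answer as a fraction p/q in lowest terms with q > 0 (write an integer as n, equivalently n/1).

4119/2048

Prefix values for Blue Blue Blue Red Red Red Red Red Red Red Blue Red Blue Blue via {L|R} + simplicity:
edge 1 of 14 (Blue): { 0 | ∅ } gives 1
edge 2 of 14 (Blue): { 0,1 | ∅ } gives 2
edge 3 of 14 (Blue): { 0,1,2 | ∅ } gives 3
edge 4 of 14 (Red): { 0,1,2 | 3 } gives 5/2
edge 5 of 14 (Red): { 0,1,2 | 5/2,3 } gives 9/4
edge 6 of 14 (Red): { 0,1,2 | 9/4,5/2,3 } gives 17/8
edge 7 of 14 (Red): { 0,1,2 | 17/8,9/4,5/2,3 } gives 33/16
edge 8 of 14 (Red): { 0,1,2 | 33/16,17/8,9/4,5/2,3 } gives 65/32
edge 9 of 14 (Red): { 0,1,2 | 65/32,33/16,17/8,9/4,5/2,3 } gives 129/64
edge 10 of 14 (Red): { 0,1,2 | 129/64,65/32,33/16,17/8,9/4,5/2,3 } gives 257/128
edge 11 of 14 (Blue): { 0,1,2,257/128 | 129/64,65/32,33/16,17/8,9/4,5/2,3 } gives 515/256
edge 12 of 14 (Red): { 0,1,2,257/128 | 515/256,129/64,65/32,33/16,17/8,9/4,5/2,3 } gives 1029/512
edge 13 of 14 (Blue): { 0,1,2,257/128,1029/512 | 515/256,129/64,65/32,33/16,17/8,9/4,5/2,3 } gives 2059/1024
edge 14 of 14 (Blue): { 0,1,2,257/128,1029/512,2059/1024 | 515/256,129/64,65/32,33/16,17/8,9/4,5/2,3 } gives 4119/2048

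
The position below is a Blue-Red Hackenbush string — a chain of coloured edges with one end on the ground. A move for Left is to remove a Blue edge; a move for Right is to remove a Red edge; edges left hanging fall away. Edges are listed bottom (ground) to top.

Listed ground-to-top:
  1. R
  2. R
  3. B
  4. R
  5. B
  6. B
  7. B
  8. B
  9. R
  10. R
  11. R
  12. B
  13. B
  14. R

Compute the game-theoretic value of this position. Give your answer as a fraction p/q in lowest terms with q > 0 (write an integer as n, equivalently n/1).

Prefix values for R R B R B B B B R R R B B R via {L|R} + simplicity:
v_1 [R]  L=[∅]  R=[0]  so -1
v_2 [RR]  L=[∅]  R=[-1,0]  so -2
v_3 [RRB]  L=[-2]  R=[-1,0]  so -3/2
v_4 [RRBR]  L=[-2]  R=[-3/2,-1,0]  so -7/4
v_5 [RRBRB]  L=[-2,-7/4]  R=[-3/2,-1,0]  so -13/8
v_6 [RRBRBB]  L=[-2,-7/4,-13/8]  R=[-3/2,-1,0]  so -25/16
v_7 [RRBRBBB]  L=[-2,-7/4,-13/8,-25/16]  R=[-3/2,-1,0]  so -49/32
v_8 [RRBRBBBB]  L=[-2,-7/4,-13/8,-25/16,-49/32]  R=[-3/2,-1,0]  so -97/64
v_9 [RRBRBBBBR]  L=[-2,-7/4,-13/8,-25/16,-49/32]  R=[-97/64,-3/2,-1,0]  so -195/128
v_10 [RRBRBBBBRR]  L=[-2,-7/4,-13/8,-25/16,-49/32]  R=[-195/128,-97/64,-3/2,-1,0]  so -391/256
v_11 [RRBRBBBBRRR]  L=[-2,-7/4,-13/8,-25/16,-49/32]  R=[-391/256,-195/128,-97/64,-3/2,-1,0]  so -783/512
v_12 [RRBRBBBBRRRB]  L=[-2,-7/4,-13/8,-25/16,-49/32,-783/512]  R=[-391/256,-195/128,-97/64,-3/2,-1,0]  so -1565/1024
v_13 [RRBRBBBBRRRBB]  L=[-2,-7/4,-13/8,-25/16,-49/32,-783/512,-1565/1024]  R=[-391/256,-195/128,-97/64,-3/2,-1,0]  so -3129/2048
v_14 [RRBRBBBBRRRBBR]  L=[-2,-7/4,-13/8,-25/16,-49/32,-783/512,-1565/1024]  R=[-3129/2048,-391/256,-195/128,-97/64,-3/2,-1,0]  so -6259/4096

-6259/4096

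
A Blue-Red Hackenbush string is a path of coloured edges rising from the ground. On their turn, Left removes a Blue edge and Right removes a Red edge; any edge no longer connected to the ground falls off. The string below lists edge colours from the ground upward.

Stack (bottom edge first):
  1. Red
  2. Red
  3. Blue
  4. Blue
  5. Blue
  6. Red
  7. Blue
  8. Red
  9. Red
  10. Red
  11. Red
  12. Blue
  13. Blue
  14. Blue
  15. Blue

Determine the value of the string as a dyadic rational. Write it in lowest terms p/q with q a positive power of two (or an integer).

-9697/8192

edge 1 of 15 (Red): {  | 0 } so -1
edge 2 of 15 (Red): {  | -1,0 } so -2
edge 3 of 15 (Blue): { -2 | -1,0 } so -3/2
edge 4 of 15 (Blue): { -2,-3/2 | -1,0 } so -5/4
edge 5 of 15 (Blue): { -2,-3/2,-5/4 | -1,0 } so -9/8
edge 6 of 15 (Red): { -2,-3/2,-5/4 | -9/8,-1,0 } so -19/16
edge 7 of 15 (Blue): { -2,-3/2,-5/4,-19/16 | -9/8,-1,0 } so -37/32
edge 8 of 15 (Red): { -2,-3/2,-5/4,-19/16 | -37/32,-9/8,-1,0 } so -75/64
edge 9 of 15 (Red): { -2,-3/2,-5/4,-19/16 | -75/64,-37/32,-9/8,-1,0 } so -151/128
edge 10 of 15 (Red): { -2,-3/2,-5/4,-19/16 | -151/128,-75/64,-37/32,-9/8,-1,0 } so -303/256
edge 11 of 15 (Red): { -2,-3/2,-5/4,-19/16 | -303/256,-151/128,-75/64,-37/32,-9/8,-1,0 } so -607/512
edge 12 of 15 (Blue): { -2,-3/2,-5/4,-19/16,-607/512 | -303/256,-151/128,-75/64,-37/32,-9/8,-1,0 } so -1213/1024
edge 13 of 15 (Blue): { -2,-3/2,-5/4,-19/16,-607/512,-1213/1024 | -303/256,-151/128,-75/64,-37/32,-9/8,-1,0 } so -2425/2048
edge 14 of 15 (Blue): { -2,-3/2,-5/4,-19/16,-607/512,-1213/1024,-2425/2048 | -303/256,-151/128,-75/64,-37/32,-9/8,-1,0 } so -4849/4096
edge 15 of 15 (Blue): { -2,-3/2,-5/4,-19/16,-607/512,-1213/1024,-2425/2048,-4849/4096 | -303/256,-151/128,-75/64,-37/32,-9/8,-1,0 } so -9697/8192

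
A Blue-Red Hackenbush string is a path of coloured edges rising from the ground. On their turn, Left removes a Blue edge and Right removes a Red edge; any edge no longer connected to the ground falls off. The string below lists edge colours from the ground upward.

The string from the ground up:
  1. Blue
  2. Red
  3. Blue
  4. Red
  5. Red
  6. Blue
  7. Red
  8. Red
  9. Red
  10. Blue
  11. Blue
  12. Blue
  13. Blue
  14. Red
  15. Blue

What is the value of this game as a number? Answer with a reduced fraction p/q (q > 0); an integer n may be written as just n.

Recurse on prefixes of the 15-edge string Blue Red Blue Red Red Blue Red Red Red Blue Blue Blue Blue Red Blue:
1 of 15 · B · max L 0 · min R +∞ ⇒ 1
2 of 15 · BR · max L 0 · min R 1 ⇒ 1/2
3 of 15 · BRB · max L 1/2 · min R 1 ⇒ 3/4
4 of 15 · BRBR · max L 1/2 · min R 3/4 ⇒ 5/8
5 of 15 · BRBRR · max L 1/2 · min R 5/8 ⇒ 9/16
6 of 15 · BRBRRB · max L 9/16 · min R 5/8 ⇒ 19/32
7 of 15 · BRBRRBR · max L 9/16 · min R 19/32 ⇒ 37/64
8 of 15 · BRBRRBRR · max L 9/16 · min R 37/64 ⇒ 73/128
9 of 15 · BRBRRBRRR · max L 9/16 · min R 73/128 ⇒ 145/256
10 of 15 · BRBRRBRRRB · max L 145/256 · min R 73/128 ⇒ 291/512
11 of 15 · BRBRRBRRRBB · max L 291/512 · min R 73/128 ⇒ 583/1024
12 of 15 · BRBRRBRRRBBB · max L 583/1024 · min R 73/128 ⇒ 1167/2048
13 of 15 · BRBRRBRRRBBBB · max L 1167/2048 · min R 73/128 ⇒ 2335/4096
14 of 15 · BRBRRBRRRBBBBR · max L 1167/2048 · min R 2335/4096 ⇒ 4669/8192
15 of 15 · BRBRRBRRRBBBBRB · max L 4669/8192 · min R 2335/4096 ⇒ 9339/16384

9339/16384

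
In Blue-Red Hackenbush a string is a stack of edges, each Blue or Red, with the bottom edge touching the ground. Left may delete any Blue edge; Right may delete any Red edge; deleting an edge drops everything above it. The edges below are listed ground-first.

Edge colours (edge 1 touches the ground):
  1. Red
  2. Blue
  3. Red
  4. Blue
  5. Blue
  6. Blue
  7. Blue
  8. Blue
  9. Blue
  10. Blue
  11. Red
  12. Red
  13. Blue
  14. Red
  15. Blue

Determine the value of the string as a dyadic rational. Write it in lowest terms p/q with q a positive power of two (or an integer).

step 1: add Red to get R; options L={ (no moves) } R={ 0 } — -1
step 2: add Blue to get RB; options L={ -1 } R={ 0 } — -1/2
step 3: add Red to get RBR; options L={ -1 } R={ -1/2, 0 } — -3/4
step 4: add Blue to get RBRB; options L={ -1, -3/4 } R={ -1/2, 0 } — -5/8
step 5: add Blue to get RBRBB; options L={ -1, -3/4, -5/8 } R={ -1/2, 0 } — -9/16
step 6: add Blue to get RBRBBB; options L={ -1, -3/4, -5/8, -9/16 } R={ -1/2, 0 } — -17/32
step 7: add Blue to get RBRBBBB; options L={ -1, -3/4, -5/8, -9/16, -17/32 } R={ -1/2, 0 } — -33/64
step 8: add Blue to get RBRBBBBB; options L={ -1, -3/4, -5/8, -9/16, -17/32, -33/64 } R={ -1/2, 0 } — -65/128
step 9: add Blue to get RBRBBBBBB; options L={ -1, -3/4, -5/8, -9/16, -17/32, -33/64, -65/128 } R={ -1/2, 0 } — -129/256
step 10: add Blue to get RBRBBBBBBB; options L={ -1, -3/4, -5/8, -9/16, -17/32, -33/64, -65/128, -129/256 } R={ -1/2, 0 } — -257/512
step 11: add Red to get RBRBBBBBBBR; options L={ -1, -3/4, -5/8, -9/16, -17/32, -33/64, -65/128, -129/256 } R={ -257/512, -1/2, 0 } — -515/1024
step 12: add Red to get RBRBBBBBBBRR; options L={ -1, -3/4, -5/8, -9/16, -17/32, -33/64, -65/128, -129/256 } R={ -515/1024, -257/512, -1/2, 0 } — -1031/2048
step 13: add Blue to get RBRBBBBBBBRRB; options L={ -1, -3/4, -5/8, -9/16, -17/32, -33/64, -65/128, -129/256, -1031/2048 } R={ -515/1024, -257/512, -1/2, 0 } — -2061/4096
step 14: add Red to get RBRBBBBBBBRRBR; options L={ -1, -3/4, -5/8, -9/16, -17/32, -33/64, -65/128, -129/256, -1031/2048 } R={ -2061/4096, -515/1024, -257/512, -1/2, 0 } — -4123/8192
step 15: add Blue to get RBRBBBBBBBRRBRB; options L={ -1, -3/4, -5/8, -9/16, -17/32, -33/64, -65/128, -129/256, -1031/2048, -4123/8192 } R={ -2061/4096, -515/1024, -257/512, -1/2, 0 } — -8245/16384

-8245/16384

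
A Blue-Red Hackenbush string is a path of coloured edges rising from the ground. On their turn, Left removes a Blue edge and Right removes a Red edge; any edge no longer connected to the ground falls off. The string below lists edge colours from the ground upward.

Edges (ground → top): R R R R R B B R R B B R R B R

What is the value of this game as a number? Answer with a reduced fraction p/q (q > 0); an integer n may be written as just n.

Prefix values for R R R R R B B R R B B R R B R via {L|R} + simplicity:
edge 1 of 15 (R): { — | 0 } => -1
edge 2 of 15 (R): { — | -1; 0 } => -2
edge 3 of 15 (R): { — | -2; -1; 0 } => -3
edge 4 of 15 (R): { — | -3; -2; -1; 0 } => -4
edge 5 of 15 (R): { — | -4; -3; -2; -1; 0 } => -5
edge 6 of 15 (B): { -5 | -4; -3; -2; -1; 0 } => -9/2
edge 7 of 15 (B): { -5; -9/2 | -4; -3; -2; -1; 0 } => -17/4
edge 8 of 15 (R): { -5; -9/2 | -17/4; -4; -3; -2; -1; 0 } => -35/8
edge 9 of 15 (R): { -5; -9/2 | -35/8; -17/4; -4; -3; -2; -1; 0 } => -71/16
edge 10 of 15 (B): { -5; -9/2; -71/16 | -35/8; -17/4; -4; -3; -2; -1; 0 } => -141/32
edge 11 of 15 (B): { -5; -9/2; -71/16; -141/32 | -35/8; -17/4; -4; -3; -2; -1; 0 } => -281/64
edge 12 of 15 (R): { -5; -9/2; -71/16; -141/32 | -281/64; -35/8; -17/4; -4; -3; -2; -1; 0 } => -563/128
edge 13 of 15 (R): { -5; -9/2; -71/16; -141/32 | -563/128; -281/64; -35/8; -17/4; -4; -3; -2; -1; 0 } => -1127/256
edge 14 of 15 (B): { -5; -9/2; -71/16; -141/32; -1127/256 | -563/128; -281/64; -35/8; -17/4; -4; -3; -2; -1; 0 } => -2253/512
edge 15 of 15 (R): { -5; -9/2; -71/16; -141/32; -1127/256 | -2253/512; -563/128; -281/64; -35/8; -17/4; -4; -3; -2; -1; 0 } => -4507/1024

-4507/1024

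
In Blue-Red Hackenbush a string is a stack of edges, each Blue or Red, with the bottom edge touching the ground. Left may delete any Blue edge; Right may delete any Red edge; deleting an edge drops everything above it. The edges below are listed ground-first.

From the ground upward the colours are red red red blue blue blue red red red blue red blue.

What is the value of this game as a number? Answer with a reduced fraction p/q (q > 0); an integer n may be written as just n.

step 1: add red to get r; options L={ — } R={ 0 } — -1
step 2: add red to get rr; options L={ — } R={ -1,0 } — -2
step 3: add red to get rrr; options L={ — } R={ -2,-1,0 } — -3
step 4: add blue to get rrrb; options L={ -3 } R={ -2,-1,0 } — -5/2
step 5: add blue to get rrrbb; options L={ -3,-5/2 } R={ -2,-1,0 } — -9/4
step 6: add blue to get rrrbbb; options L={ -3,-5/2,-9/4 } R={ -2,-1,0 } — -17/8
step 7: add red to get rrrbbbr; options L={ -3,-5/2,-9/4 } R={ -17/8,-2,-1,0 } — -35/16
step 8: add red to get rrrbbbrr; options L={ -3,-5/2,-9/4 } R={ -35/16,-17/8,-2,-1,0 } — -71/32
step 9: add red to get rrrbbbrrr; options L={ -3,-5/2,-9/4 } R={ -71/32,-35/16,-17/8,-2,-1,0 } — -143/64
step 10: add blue to get rrrbbbrrrb; options L={ -3,-5/2,-9/4,-143/64 } R={ -71/32,-35/16,-17/8,-2,-1,0 } — -285/128
step 11: add red to get rrrbbbrrrbr; options L={ -3,-5/2,-9/4,-143/64 } R={ -285/128,-71/32,-35/16,-17/8,-2,-1,0 } — -571/256
step 12: add blue to get rrrbbbrrrbrb; options L={ -3,-5/2,-9/4,-143/64,-571/256 } R={ -285/128,-71/32,-35/16,-17/8,-2,-1,0 } — -1141/512

-1141/512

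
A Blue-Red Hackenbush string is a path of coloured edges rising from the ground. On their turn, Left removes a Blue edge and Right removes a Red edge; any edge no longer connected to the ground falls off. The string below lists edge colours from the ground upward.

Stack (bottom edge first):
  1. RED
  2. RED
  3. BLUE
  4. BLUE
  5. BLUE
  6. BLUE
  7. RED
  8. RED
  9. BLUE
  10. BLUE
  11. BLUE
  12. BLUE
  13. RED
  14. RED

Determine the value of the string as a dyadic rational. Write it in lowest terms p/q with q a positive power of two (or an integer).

-4487/4096

Build g(s[:k]) for k = 1..14, string s = RED RED BLUE BLUE BLUE BLUE RED RED BLUE BLUE BLUE BLUE RED RED.
g(R) = { (no moves) | 0 } so -1
g(RR) = { (no moves) | -1; 0 } so -2
g(RRB) = { -2 | -1; 0 } so -3/2
g(RRBB) = { -2; -3/2 | -1; 0 } so -5/4
g(RRBBB) = { -2; -3/2; -5/4 | -1; 0 } so -9/8
g(RRBBBB) = { -2; -3/2; -5/4; -9/8 | -1; 0 } so -17/16
g(RRBBBBR) = { -2; -3/2; -5/4; -9/8 | -17/16; -1; 0 } so -35/32
g(RRBBBBRR) = { -2; -3/2; -5/4; -9/8 | -35/32; -17/16; -1; 0 } so -71/64
g(RRBBBBRRB) = { -2; -3/2; -5/4; -9/8; -71/64 | -35/32; -17/16; -1; 0 } so -141/128
g(RRBBBBRRBB) = { -2; -3/2; -5/4; -9/8; -71/64; -141/128 | -35/32; -17/16; -1; 0 } so -281/256
g(RRBBBBRRBBB) = { -2; -3/2; -5/4; -9/8; -71/64; -141/128; -281/256 | -35/32; -17/16; -1; 0 } so -561/512
g(RRBBBBRRBBBB) = { -2; -3/2; -5/4; -9/8; -71/64; -141/128; -281/256; -561/512 | -35/32; -17/16; -1; 0 } so -1121/1024
g(RRBBBBRRBBBBR) = { -2; -3/2; -5/4; -9/8; -71/64; -141/128; -281/256; -561/512 | -1121/1024; -35/32; -17/16; -1; 0 } so -2243/2048
g(RRBBBBRRBBBBRR) = { -2; -3/2; -5/4; -9/8; -71/64; -141/128; -281/256; -561/512 | -2243/2048; -1121/1024; -35/32; -17/16; -1; 0 } so -4487/4096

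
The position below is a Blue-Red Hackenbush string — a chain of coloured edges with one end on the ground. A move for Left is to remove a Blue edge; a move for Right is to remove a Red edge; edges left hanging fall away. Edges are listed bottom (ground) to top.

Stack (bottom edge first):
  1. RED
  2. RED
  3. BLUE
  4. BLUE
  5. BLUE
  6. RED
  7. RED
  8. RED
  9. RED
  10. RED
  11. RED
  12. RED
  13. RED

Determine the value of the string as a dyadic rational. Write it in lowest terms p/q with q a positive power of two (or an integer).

edge 1 of 13 (RED): {  | 0 } => -1
edge 2 of 13 (RED): {  | -1 0 } => -2
edge 3 of 13 (BLUE): { -2 | -1 0 } => -3/2
edge 4 of 13 (BLUE): { -2 -3/2 | -1 0 } => -5/4
edge 5 of 13 (BLUE): { -2 -3/2 -5/4 | -1 0 } => -9/8
edge 6 of 13 (RED): { -2 -3/2 -5/4 | -9/8 -1 0 } => -19/16
edge 7 of 13 (RED): { -2 -3/2 -5/4 | -19/16 -9/8 -1 0 } => -39/32
edge 8 of 13 (RED): { -2 -3/2 -5/4 | -39/32 -19/16 -9/8 -1 0 } => -79/64
edge 9 of 13 (RED): { -2 -3/2 -5/4 | -79/64 -39/32 -19/16 -9/8 -1 0 } => -159/128
edge 10 of 13 (RED): { -2 -3/2 -5/4 | -159/128 -79/64 -39/32 -19/16 -9/8 -1 0 } => -319/256
edge 11 of 13 (RED): { -2 -3/2 -5/4 | -319/256 -159/128 -79/64 -39/32 -19/16 -9/8 -1 0 } => -639/512
edge 12 of 13 (RED): { -2 -3/2 -5/4 | -639/512 -319/256 -159/128 -79/64 -39/32 -19/16 -9/8 -1 0 } => -1279/1024
edge 13 of 13 (RED): { -2 -3/2 -5/4 | -1279/1024 -639/512 -319/256 -159/128 -79/64 -39/32 -19/16 -9/8 -1 0 } => -2559/2048

-2559/2048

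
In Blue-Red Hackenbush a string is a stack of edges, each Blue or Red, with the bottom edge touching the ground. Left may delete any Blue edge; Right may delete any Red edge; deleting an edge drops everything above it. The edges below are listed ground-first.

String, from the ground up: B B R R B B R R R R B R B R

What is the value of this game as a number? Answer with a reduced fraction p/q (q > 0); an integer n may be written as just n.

Build value(s[:k]) for k = 1..14, string s = B B R R B B R R R R B R B R.
B: Left { 0 }, Right { ∅ } gives simplest 1
BB: Left { 0; 1 }, Right { ∅ } gives simplest 2
BBR: Left { 0; 1 }, Right { 2 } gives simplest 3/2
BBRR: Left { 0; 1 }, Right { 3/2; 2 } gives simplest 5/4
BBRRB: Left { 0; 1; 5/4 }, Right { 3/2; 2 } gives simplest 11/8
BBRRBB: Left { 0; 1; 5/4; 11/8 }, Right { 3/2; 2 } gives simplest 23/16
BBRRBBR: Left { 0; 1; 5/4; 11/8 }, Right { 23/16; 3/2; 2 } gives simplest 45/32
BBRRBBRR: Left { 0; 1; 5/4; 11/8 }, Right { 45/32; 23/16; 3/2; 2 } gives simplest 89/64
BBRRBBRRR: Left { 0; 1; 5/4; 11/8 }, Right { 89/64; 45/32; 23/16; 3/2; 2 } gives simplest 177/128
BBRRBBRRRR: Left { 0; 1; 5/4; 11/8 }, Right { 177/128; 89/64; 45/32; 23/16; 3/2; 2 } gives simplest 353/256
BBRRBBRRRRB: Left { 0; 1; 5/4; 11/8; 353/256 }, Right { 177/128; 89/64; 45/32; 23/16; 3/2; 2 } gives simplest 707/512
BBRRBBRRRRBR: Left { 0; 1; 5/4; 11/8; 353/256 }, Right { 707/512; 177/128; 89/64; 45/32; 23/16; 3/2; 2 } gives simplest 1413/1024
BBRRBBRRRRBRB: Left { 0; 1; 5/4; 11/8; 353/256; 1413/1024 }, Right { 707/512; 177/128; 89/64; 45/32; 23/16; 3/2; 2 } gives simplest 2827/2048
BBRRBBRRRRBRBR: Left { 0; 1; 5/4; 11/8; 353/256; 1413/1024 }, Right { 2827/2048; 707/512; 177/128; 89/64; 45/32; 23/16; 3/2; 2 } gives simplest 5653/4096

5653/4096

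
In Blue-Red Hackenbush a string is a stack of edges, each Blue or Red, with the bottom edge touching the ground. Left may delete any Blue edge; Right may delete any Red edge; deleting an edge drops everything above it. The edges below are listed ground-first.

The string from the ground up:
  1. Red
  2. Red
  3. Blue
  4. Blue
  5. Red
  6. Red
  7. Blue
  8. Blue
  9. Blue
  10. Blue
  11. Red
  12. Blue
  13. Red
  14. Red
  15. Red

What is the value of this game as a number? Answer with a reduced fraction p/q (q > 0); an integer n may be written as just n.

-11311/8192

Prefix values for Red Red Blue Blue Red Red Blue Blue Blue Blue Red Blue Red Red Red via {L|R} + simplicity:
g_1 [R]  L=[none]  R=[0]  gives -1
g_2 [RR]  L=[none]  R=[-1 0]  gives -2
g_3 [RRB]  L=[-2]  R=[-1 0]  gives -3/2
g_4 [RRBB]  L=[-2 -3/2]  R=[-1 0]  gives -5/4
g_5 [RRBBR]  L=[-2 -3/2]  R=[-5/4 -1 0]  gives -11/8
g_6 [RRBBRR]  L=[-2 -3/2]  R=[-11/8 -5/4 -1 0]  gives -23/16
g_7 [RRBBRRB]  L=[-2 -3/2 -23/16]  R=[-11/8 -5/4 -1 0]  gives -45/32
g_8 [RRBBRRBB]  L=[-2 -3/2 -23/16 -45/32]  R=[-11/8 -5/4 -1 0]  gives -89/64
g_9 [RRBBRRBBB]  L=[-2 -3/2 -23/16 -45/32 -89/64]  R=[-11/8 -5/4 -1 0]  gives -177/128
g_10 [RRBBRRBBBB]  L=[-2 -3/2 -23/16 -45/32 -89/64 -177/128]  R=[-11/8 -5/4 -1 0]  gives -353/256
g_11 [RRBBRRBBBBR]  L=[-2 -3/2 -23/16 -45/32 -89/64 -177/128]  R=[-353/256 -11/8 -5/4 -1 0]  gives -707/512
g_12 [RRBBRRBBBBRB]  L=[-2 -3/2 -23/16 -45/32 -89/64 -177/128 -707/512]  R=[-353/256 -11/8 -5/4 -1 0]  gives -1413/1024
g_13 [RRBBRRBBBBRBR]  L=[-2 -3/2 -23/16 -45/32 -89/64 -177/128 -707/512]  R=[-1413/1024 -353/256 -11/8 -5/4 -1 0]  gives -2827/2048
g_14 [RRBBRRBBBBRBRR]  L=[-2 -3/2 -23/16 -45/32 -89/64 -177/128 -707/512]  R=[-2827/2048 -1413/1024 -353/256 -11/8 -5/4 -1 0]  gives -5655/4096
g_15 [RRBBRRBBBBRBRRR]  L=[-2 -3/2 -23/16 -45/32 -89/64 -177/128 -707/512]  R=[-5655/4096 -2827/2048 -1413/1024 -353/256 -11/8 -5/4 -1 0]  gives -11311/8192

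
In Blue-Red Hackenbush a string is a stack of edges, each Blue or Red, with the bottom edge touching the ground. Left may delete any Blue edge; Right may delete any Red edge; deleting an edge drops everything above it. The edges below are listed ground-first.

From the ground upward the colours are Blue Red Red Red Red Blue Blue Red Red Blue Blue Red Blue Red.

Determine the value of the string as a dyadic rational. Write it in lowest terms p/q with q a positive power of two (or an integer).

Build value(s[:k]) for k = 1..14, string s = Blue Red Red Red Red Blue Blue Red Red Blue Blue Red Blue Red.
value_1 [B]  L=[0]  R=[∅]  — 1
value_2 [BR]  L=[0]  R=[1]  — 1/2
value_3 [BRR]  L=[0]  R=[1/2 1]  — 1/4
value_4 [BRRR]  L=[0]  R=[1/4 1/2 1]  — 1/8
value_5 [BRRRR]  L=[0]  R=[1/8 1/4 1/2 1]  — 1/16
value_6 [BRRRRB]  L=[0 1/16]  R=[1/8 1/4 1/2 1]  — 3/32
value_7 [BRRRRBB]  L=[0 1/16 3/32]  R=[1/8 1/4 1/2 1]  — 7/64
value_8 [BRRRRBBR]  L=[0 1/16 3/32]  R=[7/64 1/8 1/4 1/2 1]  — 13/128
value_9 [BRRRRBBRR]  L=[0 1/16 3/32]  R=[13/128 7/64 1/8 1/4 1/2 1]  — 25/256
value_10 [BRRRRBBRRB]  L=[0 1/16 3/32 25/256]  R=[13/128 7/64 1/8 1/4 1/2 1]  — 51/512
value_11 [BRRRRBBRRBB]  L=[0 1/16 3/32 25/256 51/512]  R=[13/128 7/64 1/8 1/4 1/2 1]  — 103/1024
value_12 [BRRRRBBRRBBR]  L=[0 1/16 3/32 25/256 51/512]  R=[103/1024 13/128 7/64 1/8 1/4 1/2 1]  — 205/2048
value_13 [BRRRRBBRRBBRB]  L=[0 1/16 3/32 25/256 51/512 205/2048]  R=[103/1024 13/128 7/64 1/8 1/4 1/2 1]  — 411/4096
value_14 [BRRRRBBRRBBRBR]  L=[0 1/16 3/32 25/256 51/512 205/2048]  R=[411/4096 103/1024 13/128 7/64 1/8 1/4 1/2 1]  — 821/8192

821/8192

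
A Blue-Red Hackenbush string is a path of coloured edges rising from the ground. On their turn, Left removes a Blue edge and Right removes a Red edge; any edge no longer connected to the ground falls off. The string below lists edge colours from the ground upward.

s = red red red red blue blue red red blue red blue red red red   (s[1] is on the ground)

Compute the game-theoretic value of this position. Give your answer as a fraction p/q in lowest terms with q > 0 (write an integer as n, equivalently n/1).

Recurse on prefixes of the 14-edge string red red red red blue blue red red blue red blue red red red:
g(r) = { (no moves) | 0 } → -1
g(rr) = { (no moves) | -1, 0 } → -2
g(rrr) = { (no moves) | -2, -1, 0 } → -3
g(rrrr) = { (no moves) | -3, -2, -1, 0 } → -4
g(rrrrb) = { -4 | -3, -2, -1, 0 } → -7/2
g(rrrrbb) = { -4, -7/2 | -3, -2, -1, 0 } → -13/4
g(rrrrbbr) = { -4, -7/2 | -13/4, -3, -2, -1, 0 } → -27/8
g(rrrrbbrr) = { -4, -7/2 | -27/8, -13/4, -3, -2, -1, 0 } → -55/16
g(rrrrbbrrb) = { -4, -7/2, -55/16 | -27/8, -13/4, -3, -2, -1, 0 } → -109/32
g(rrrrbbrrbr) = { -4, -7/2, -55/16 | -109/32, -27/8, -13/4, -3, -2, -1, 0 } → -219/64
g(rrrrbbrrbrb) = { -4, -7/2, -55/16, -219/64 | -109/32, -27/8, -13/4, -3, -2, -1, 0 } → -437/128
g(rrrrbbrrbrbr) = { -4, -7/2, -55/16, -219/64 | -437/128, -109/32, -27/8, -13/4, -3, -2, -1, 0 } → -875/256
g(rrrrbbrrbrbrr) = { -4, -7/2, -55/16, -219/64 | -875/256, -437/128, -109/32, -27/8, -13/4, -3, -2, -1, 0 } → -1751/512
g(rrrrbbrrbrbrrr) = { -4, -7/2, -55/16, -219/64 | -1751/512, -875/256, -437/128, -109/32, -27/8, -13/4, -3, -2, -1, 0 } → -3503/1024

-3503/1024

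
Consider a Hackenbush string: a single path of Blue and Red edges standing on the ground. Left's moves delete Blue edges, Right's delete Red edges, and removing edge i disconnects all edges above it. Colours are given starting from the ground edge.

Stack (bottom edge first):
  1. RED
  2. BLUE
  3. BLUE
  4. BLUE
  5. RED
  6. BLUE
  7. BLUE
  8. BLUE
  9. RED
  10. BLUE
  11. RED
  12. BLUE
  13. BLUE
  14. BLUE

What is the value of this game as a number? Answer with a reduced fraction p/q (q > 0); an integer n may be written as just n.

-1105/8192

Recurse on prefixes of the 14-edge string RED BLUE BLUE BLUE RED BLUE BLUE BLUE RED BLUE RED BLUE BLUE BLUE:
edge 1 of 14 (RED): { none | 0 } -> -1
edge 2 of 14 (BLUE): { -1 | 0 } -> -1/2
edge 3 of 14 (BLUE): { -1 -1/2 | 0 } -> -1/4
edge 4 of 14 (BLUE): { -1 -1/2 -1/4 | 0 } -> -1/8
edge 5 of 14 (RED): { -1 -1/2 -1/4 | -1/8 0 } -> -3/16
edge 6 of 14 (BLUE): { -1 -1/2 -1/4 -3/16 | -1/8 0 } -> -5/32
edge 7 of 14 (BLUE): { -1 -1/2 -1/4 -3/16 -5/32 | -1/8 0 } -> -9/64
edge 8 of 14 (BLUE): { -1 -1/2 -1/4 -3/16 -5/32 -9/64 | -1/8 0 } -> -17/128
edge 9 of 14 (RED): { -1 -1/2 -1/4 -3/16 -5/32 -9/64 | -17/128 -1/8 0 } -> -35/256
edge 10 of 14 (BLUE): { -1 -1/2 -1/4 -3/16 -5/32 -9/64 -35/256 | -17/128 -1/8 0 } -> -69/512
edge 11 of 14 (RED): { -1 -1/2 -1/4 -3/16 -5/32 -9/64 -35/256 | -69/512 -17/128 -1/8 0 } -> -139/1024
edge 12 of 14 (BLUE): { -1 -1/2 -1/4 -3/16 -5/32 -9/64 -35/256 -139/1024 | -69/512 -17/128 -1/8 0 } -> -277/2048
edge 13 of 14 (BLUE): { -1 -1/2 -1/4 -3/16 -5/32 -9/64 -35/256 -139/1024 -277/2048 | -69/512 -17/128 -1/8 0 } -> -553/4096
edge 14 of 14 (BLUE): { -1 -1/2 -1/4 -3/16 -5/32 -9/64 -35/256 -139/1024 -277/2048 -553/4096 | -69/512 -17/128 -1/8 0 } -> -1105/8192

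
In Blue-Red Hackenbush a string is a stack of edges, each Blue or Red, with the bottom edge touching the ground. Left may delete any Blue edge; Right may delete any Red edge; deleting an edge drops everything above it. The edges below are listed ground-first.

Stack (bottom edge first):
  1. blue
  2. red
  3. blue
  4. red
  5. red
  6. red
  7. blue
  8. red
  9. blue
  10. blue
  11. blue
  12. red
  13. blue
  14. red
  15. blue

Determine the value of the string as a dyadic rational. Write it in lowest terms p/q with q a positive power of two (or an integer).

8939/16384

b: Left { 0 }, Right { — } so simplest 1
br: Left { 0 }, Right { 1 } so simplest 1/2
brb: Left { 0, 1/2 }, Right { 1 } so simplest 3/4
brbr: Left { 0, 1/2 }, Right { 3/4, 1 } so simplest 5/8
brbrr: Left { 0, 1/2 }, Right { 5/8, 3/4, 1 } so simplest 9/16
brbrrr: Left { 0, 1/2 }, Right { 9/16, 5/8, 3/4, 1 } so simplest 17/32
brbrrrb: Left { 0, 1/2, 17/32 }, Right { 9/16, 5/8, 3/4, 1 } so simplest 35/64
brbrrrbr: Left { 0, 1/2, 17/32 }, Right { 35/64, 9/16, 5/8, 3/4, 1 } so simplest 69/128
brbrrrbrb: Left { 0, 1/2, 17/32, 69/128 }, Right { 35/64, 9/16, 5/8, 3/4, 1 } so simplest 139/256
brbrrrbrbb: Left { 0, 1/2, 17/32, 69/128, 139/256 }, Right { 35/64, 9/16, 5/8, 3/4, 1 } so simplest 279/512
brbrrrbrbbb: Left { 0, 1/2, 17/32, 69/128, 139/256, 279/512 }, Right { 35/64, 9/16, 5/8, 3/4, 1 } so simplest 559/1024
brbrrrbrbbbr: Left { 0, 1/2, 17/32, 69/128, 139/256, 279/512 }, Right { 559/1024, 35/64, 9/16, 5/8, 3/4, 1 } so simplest 1117/2048
brbrrrbrbbbrb: Left { 0, 1/2, 17/32, 69/128, 139/256, 279/512, 1117/2048 }, Right { 559/1024, 35/64, 9/16, 5/8, 3/4, 1 } so simplest 2235/4096
brbrrrbrbbbrbr: Left { 0, 1/2, 17/32, 69/128, 139/256, 279/512, 1117/2048 }, Right { 2235/4096, 559/1024, 35/64, 9/16, 5/8, 3/4, 1 } so simplest 4469/8192
brbrrrbrbbbrbrb: Left { 0, 1/2, 17/32, 69/128, 139/256, 279/512, 1117/2048, 4469/8192 }, Right { 2235/4096, 559/1024, 35/64, 9/16, 5/8, 3/4, 1 } so simplest 8939/16384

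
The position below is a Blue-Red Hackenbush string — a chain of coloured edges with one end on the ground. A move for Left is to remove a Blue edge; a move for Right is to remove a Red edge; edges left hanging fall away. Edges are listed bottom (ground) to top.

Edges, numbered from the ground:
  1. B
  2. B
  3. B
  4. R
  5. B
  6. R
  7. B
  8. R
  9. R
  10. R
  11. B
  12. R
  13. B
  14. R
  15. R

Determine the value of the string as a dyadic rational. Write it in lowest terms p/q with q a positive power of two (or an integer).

10793/4096

Build value(s[:k]) for k = 1..15, string s = B B B R B R B R R R B R B R R.
1 of 15 · B · max L 0 · min R +∞ gives 1
2 of 15 · BB · max L 1 · min R +∞ gives 2
3 of 15 · BBB · max L 2 · min R +∞ gives 3
4 of 15 · BBBR · max L 2 · min R 3 gives 5/2
5 of 15 · BBBRB · max L 5/2 · min R 3 gives 11/4
6 of 15 · BBBRBR · max L 5/2 · min R 11/4 gives 21/8
7 of 15 · BBBRBRB · max L 21/8 · min R 11/4 gives 43/16
8 of 15 · BBBRBRBR · max L 21/8 · min R 43/16 gives 85/32
9 of 15 · BBBRBRBRR · max L 21/8 · min R 85/32 gives 169/64
10 of 15 · BBBRBRBRRR · max L 21/8 · min R 169/64 gives 337/128
11 of 15 · BBBRBRBRRRB · max L 337/128 · min R 169/64 gives 675/256
12 of 15 · BBBRBRBRRRBR · max L 337/128 · min R 675/256 gives 1349/512
13 of 15 · BBBRBRBRRRBRB · max L 1349/512 · min R 675/256 gives 2699/1024
14 of 15 · BBBRBRBRRRBRBR · max L 1349/512 · min R 2699/1024 gives 5397/2048
15 of 15 · BBBRBRBRRRBRBRR · max L 1349/512 · min R 5397/2048 gives 10793/4096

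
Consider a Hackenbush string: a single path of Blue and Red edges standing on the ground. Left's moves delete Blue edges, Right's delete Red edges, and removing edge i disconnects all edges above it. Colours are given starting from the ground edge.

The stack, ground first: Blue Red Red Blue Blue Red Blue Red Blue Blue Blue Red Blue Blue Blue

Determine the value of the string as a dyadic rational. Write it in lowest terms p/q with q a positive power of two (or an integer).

6895/16384

step 1: add Blue to get B; options L={ 0 } R={ — } so 1
step 2: add Red to get BR; options L={ 0 } R={ 1 } so 1/2
step 3: add Red to get BRR; options L={ 0 } R={ 1/2 1 } so 1/4
step 4: add Blue to get BRRB; options L={ 0 1/4 } R={ 1/2 1 } so 3/8
step 5: add Blue to get BRRBB; options L={ 0 1/4 3/8 } R={ 1/2 1 } so 7/16
step 6: add Red to get BRRBBR; options L={ 0 1/4 3/8 } R={ 7/16 1/2 1 } so 13/32
step 7: add Blue to get BRRBBRB; options L={ 0 1/4 3/8 13/32 } R={ 7/16 1/2 1 } so 27/64
step 8: add Red to get BRRBBRBR; options L={ 0 1/4 3/8 13/32 } R={ 27/64 7/16 1/2 1 } so 53/128
step 9: add Blue to get BRRBBRBRB; options L={ 0 1/4 3/8 13/32 53/128 } R={ 27/64 7/16 1/2 1 } so 107/256
step 10: add Blue to get BRRBBRBRBB; options L={ 0 1/4 3/8 13/32 53/128 107/256 } R={ 27/64 7/16 1/2 1 } so 215/512
step 11: add Blue to get BRRBBRBRBBB; options L={ 0 1/4 3/8 13/32 53/128 107/256 215/512 } R={ 27/64 7/16 1/2 1 } so 431/1024
step 12: add Red to get BRRBBRBRBBBR; options L={ 0 1/4 3/8 13/32 53/128 107/256 215/512 } R={ 431/1024 27/64 7/16 1/2 1 } so 861/2048
step 13: add Blue to get BRRBBRBRBBBRB; options L={ 0 1/4 3/8 13/32 53/128 107/256 215/512 861/2048 } R={ 431/1024 27/64 7/16 1/2 1 } so 1723/4096
step 14: add Blue to get BRRBBRBRBBBRBB; options L={ 0 1/4 3/8 13/32 53/128 107/256 215/512 861/2048 1723/4096 } R={ 431/1024 27/64 7/16 1/2 1 } so 3447/8192
step 15: add Blue to get BRRBBRBRBBBRBBB; options L={ 0 1/4 3/8 13/32 53/128 107/256 215/512 861/2048 1723/4096 3447/8192 } R={ 431/1024 27/64 7/16 1/2 1 } so 6895/16384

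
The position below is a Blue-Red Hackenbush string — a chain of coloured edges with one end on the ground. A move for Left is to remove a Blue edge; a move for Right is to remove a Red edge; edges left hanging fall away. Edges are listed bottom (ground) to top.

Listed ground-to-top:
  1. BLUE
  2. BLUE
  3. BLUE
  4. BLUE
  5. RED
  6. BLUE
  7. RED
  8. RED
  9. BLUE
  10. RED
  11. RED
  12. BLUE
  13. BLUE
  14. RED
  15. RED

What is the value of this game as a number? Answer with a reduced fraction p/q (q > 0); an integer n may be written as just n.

Recurse on prefixes of the 15-edge string BLUE BLUE BLUE BLUE RED BLUE RED RED BLUE RED RED BLUE BLUE RED RED:
step 1: add BLUE to get B; options L={ 0 } R={  } = 1
step 2: add BLUE to get BB; options L={ 0, 1 } R={  } = 2
step 3: add BLUE to get BBB; options L={ 0, 1, 2 } R={  } = 3
step 4: add BLUE to get BBBB; options L={ 0, 1, 2, 3 } R={  } = 4
step 5: add RED to get BBBBR; options L={ 0, 1, 2, 3 } R={ 4 } = 7/2
step 6: add BLUE to get BBBBRB; options L={ 0, 1, 2, 3, 7/2 } R={ 4 } = 15/4
step 7: add RED to get BBBBRBR; options L={ 0, 1, 2, 3, 7/2 } R={ 15/4, 4 } = 29/8
step 8: add RED to get BBBBRBRR; options L={ 0, 1, 2, 3, 7/2 } R={ 29/8, 15/4, 4 } = 57/16
step 9: add BLUE to get BBBBRBRRB; options L={ 0, 1, 2, 3, 7/2, 57/16 } R={ 29/8, 15/4, 4 } = 115/32
step 10: add RED to get BBBBRBRRBR; options L={ 0, 1, 2, 3, 7/2, 57/16 } R={ 115/32, 29/8, 15/4, 4 } = 229/64
step 11: add RED to get BBBBRBRRBRR; options L={ 0, 1, 2, 3, 7/2, 57/16 } R={ 229/64, 115/32, 29/8, 15/4, 4 } = 457/128
step 12: add BLUE to get BBBBRBRRBRRB; options L={ 0, 1, 2, 3, 7/2, 57/16, 457/128 } R={ 229/64, 115/32, 29/8, 15/4, 4 } = 915/256
step 13: add BLUE to get BBBBRBRRBRRBB; options L={ 0, 1, 2, 3, 7/2, 57/16, 457/128, 915/256 } R={ 229/64, 115/32, 29/8, 15/4, 4 } = 1831/512
step 14: add RED to get BBBBRBRRBRRBBR; options L={ 0, 1, 2, 3, 7/2, 57/16, 457/128, 915/256 } R={ 1831/512, 229/64, 115/32, 29/8, 15/4, 4 } = 3661/1024
step 15: add RED to get BBBBRBRRBRRBBRR; options L={ 0, 1, 2, 3, 7/2, 57/16, 457/128, 915/256 } R={ 3661/1024, 1831/512, 229/64, 115/32, 29/8, 15/4, 4 } = 7321/2048

7321/2048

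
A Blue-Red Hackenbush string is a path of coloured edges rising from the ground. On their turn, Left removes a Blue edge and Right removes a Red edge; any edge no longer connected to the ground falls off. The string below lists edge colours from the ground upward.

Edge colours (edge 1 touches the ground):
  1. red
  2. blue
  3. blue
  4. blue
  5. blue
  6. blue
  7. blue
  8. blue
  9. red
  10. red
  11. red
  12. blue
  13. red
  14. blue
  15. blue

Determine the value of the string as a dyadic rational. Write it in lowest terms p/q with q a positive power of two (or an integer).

-233/16384

Recurse on prefixes of the 15-edge string red blue blue blue blue blue blue blue red red red blue red blue blue:
1 of 15 · r · max L −∞ · min R 0 -> -1
2 of 15 · rb · max L -1 · min R 0 -> -1/2
3 of 15 · rbb · max L -1/2 · min R 0 -> -1/4
4 of 15 · rbbb · max L -1/4 · min R 0 -> -1/8
5 of 15 · rbbbb · max L -1/8 · min R 0 -> -1/16
6 of 15 · rbbbbb · max L -1/16 · min R 0 -> -1/32
7 of 15 · rbbbbbb · max L -1/32 · min R 0 -> -1/64
8 of 15 · rbbbbbbb · max L -1/64 · min R 0 -> -1/128
9 of 15 · rbbbbbbbr · max L -1/64 · min R -1/128 -> -3/256
10 of 15 · rbbbbbbbrr · max L -1/64 · min R -3/256 -> -7/512
11 of 15 · rbbbbbbbrrr · max L -1/64 · min R -7/512 -> -15/1024
12 of 15 · rbbbbbbbrrrb · max L -15/1024 · min R -7/512 -> -29/2048
13 of 15 · rbbbbbbbrrrbr · max L -15/1024 · min R -29/2048 -> -59/4096
14 of 15 · rbbbbbbbrrrbrb · max L -59/4096 · min R -29/2048 -> -117/8192
15 of 15 · rbbbbbbbrrrbrbb · max L -117/8192 · min R -29/2048 -> -233/16384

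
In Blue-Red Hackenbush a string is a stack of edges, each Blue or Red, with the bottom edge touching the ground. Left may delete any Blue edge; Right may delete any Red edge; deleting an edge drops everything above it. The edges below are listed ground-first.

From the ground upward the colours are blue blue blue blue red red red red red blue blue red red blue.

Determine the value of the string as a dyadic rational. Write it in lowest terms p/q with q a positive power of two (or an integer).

1 of 14 · b · max L 0 · min R +∞ => 1
2 of 14 · bb · max L 1 · min R +∞ => 2
3 of 14 · bbb · max L 2 · min R +∞ => 3
4 of 14 · bbbb · max L 3 · min R +∞ => 4
5 of 14 · bbbbr · max L 3 · min R 4 => 7/2
6 of 14 · bbbbrr · max L 3 · min R 7/2 => 13/4
7 of 14 · bbbbrrr · max L 3 · min R 13/4 => 25/8
8 of 14 · bbbbrrrr · max L 3 · min R 25/8 => 49/16
9 of 14 · bbbbrrrrr · max L 3 · min R 49/16 => 97/32
10 of 14 · bbbbrrrrrb · max L 97/32 · min R 49/16 => 195/64
11 of 14 · bbbbrrrrrbb · max L 195/64 · min R 49/16 => 391/128
12 of 14 · bbbbrrrrrbbr · max L 195/64 · min R 391/128 => 781/256
13 of 14 · bbbbrrrrrbbrr · max L 195/64 · min R 781/256 => 1561/512
14 of 14 · bbbbrrrrrbbrrb · max L 1561/512 · min R 781/256 => 3123/1024

3123/1024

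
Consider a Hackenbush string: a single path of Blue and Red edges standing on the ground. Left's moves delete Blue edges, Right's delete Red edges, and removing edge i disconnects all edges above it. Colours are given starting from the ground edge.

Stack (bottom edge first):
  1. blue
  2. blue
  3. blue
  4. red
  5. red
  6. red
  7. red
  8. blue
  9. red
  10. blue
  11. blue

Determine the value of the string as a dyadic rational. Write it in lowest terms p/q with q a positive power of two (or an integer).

535/256

Build value(s[:k]) for k = 1..11, string s = blue blue blue red red red red blue red blue blue.
1 of 11 · b · max L 0 · min R +∞ ⇒ 1
2 of 11 · bb · max L 1 · min R +∞ ⇒ 2
3 of 11 · bbb · max L 2 · min R +∞ ⇒ 3
4 of 11 · bbbr · max L 2 · min R 3 ⇒ 5/2
5 of 11 · bbbrr · max L 2 · min R 5/2 ⇒ 9/4
6 of 11 · bbbrrr · max L 2 · min R 9/4 ⇒ 17/8
7 of 11 · bbbrrrr · max L 2 · min R 17/8 ⇒ 33/16
8 of 11 · bbbrrrrb · max L 33/16 · min R 17/8 ⇒ 67/32
9 of 11 · bbbrrrrbr · max L 33/16 · min R 67/32 ⇒ 133/64
10 of 11 · bbbrrrrbrb · max L 133/64 · min R 67/32 ⇒ 267/128
11 of 11 · bbbrrrrbrbb · max L 267/128 · min R 67/32 ⇒ 535/256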